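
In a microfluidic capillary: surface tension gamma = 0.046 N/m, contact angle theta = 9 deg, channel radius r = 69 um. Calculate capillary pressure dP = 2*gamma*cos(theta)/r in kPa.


Step 1: cos(9 deg) = 0.9877
Step 2: Convert r to m: r = 69e-6 m
Step 3: dP = 2 * 0.046 * 0.9877 / 69e-6 = 1316.9 Pa
Step 4: Convert Pa to kPa (divide by 1000).
dP = 1.32 kPa


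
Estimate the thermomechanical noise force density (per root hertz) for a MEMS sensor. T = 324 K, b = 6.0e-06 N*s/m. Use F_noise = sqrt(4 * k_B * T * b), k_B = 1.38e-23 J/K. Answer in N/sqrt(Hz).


Step 1: Compute 4 * k_B * T * b
= 4 * 1.38e-23 * 324 * 6.0e-06
= 1.0731e-25 N^2/Hz
Step 2: F_noise = sqrt(1.0731e-25)
F_noise = 3.28e-13 N/sqrt(Hz)


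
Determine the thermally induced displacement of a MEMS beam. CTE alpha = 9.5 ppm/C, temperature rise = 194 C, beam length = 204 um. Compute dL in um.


Step 1: Convert CTE: alpha = 9.5 ppm/C = 9.5e-6 /C
Step 2: dL = 9.5e-6 * 194 * 204
dL = 0.376 um


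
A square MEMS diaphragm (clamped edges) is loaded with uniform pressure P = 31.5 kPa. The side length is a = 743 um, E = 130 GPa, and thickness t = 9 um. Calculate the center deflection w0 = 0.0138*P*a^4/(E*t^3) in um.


Step 1: Convert pressure to compatible units (E is in GPa, so P in GPa).
P = 31.5 kPa = 31.5e-6 GPa
Step 2: Compute numerator: 0.0138 * P * a^4.
a^4 = 743^4 = 304758098401
numerator = 0.0138 * 31.5e-6 * 304758098401 = 1.324783e+05
Step 3: Compute denominator: E * t^3 = 130 * 9^3 = 94770
Step 4: w0 = numerator / denominator = 1.324783e+05 / 94770 = 1.3979 um


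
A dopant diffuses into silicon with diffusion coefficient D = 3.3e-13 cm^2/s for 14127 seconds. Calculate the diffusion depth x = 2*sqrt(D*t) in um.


Step 1: Compute D*t = 3.3e-13 * 14127 = 4.66191e-09 cm^2
Step 2: sqrt(D*t) = 6.82782e-05 cm
Step 3: x = 2 * 6.82782e-05 cm = 1.365564e-04 cm
Step 4: Convert to um (1 cm = 1e4 um): x = 1.366 um


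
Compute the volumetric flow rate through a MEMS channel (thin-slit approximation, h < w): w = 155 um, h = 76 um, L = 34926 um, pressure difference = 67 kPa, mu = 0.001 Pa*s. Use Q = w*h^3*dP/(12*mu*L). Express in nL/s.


Step 1: Convert all dimensions to SI (meters).
w = 155e-6 m, h = 76e-6 m, L = 34926e-6 m, dP = 67e3 Pa
Step 2: Q = w * h^3 * dP / (12 * mu * L)
Q = 155e-6 * (76e-6)^3 * 67e3 / (12 * 0.001 * 34926e-6) = 1.08772017e-08 m^3/s
Step 3: Convert Q from m^3/s to nL/s (1 m^3 = 1e12 nL, so multiply by 1e12).
Q = 10877.202 nL/s


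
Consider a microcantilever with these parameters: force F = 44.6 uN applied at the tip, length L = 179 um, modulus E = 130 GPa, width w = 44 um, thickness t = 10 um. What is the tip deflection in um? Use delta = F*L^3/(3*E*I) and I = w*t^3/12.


Step 1: Calculate the second moment of area.
I = w * t^3 / 12 = 44 * 10^3 / 12 = 3666.6667 um^4
Step 2: Convert E to consistent units (1 GPa = 1000 uN/um^2).
E = 130 GPa = 130000 uN/um^2
Step 3: Calculate tip deflection.
delta = F * L^3 / (3 * E * I)
delta = 44.6 * 179^3 / (3 * 130000 * 3666.6667)
delta = 0.1789 um


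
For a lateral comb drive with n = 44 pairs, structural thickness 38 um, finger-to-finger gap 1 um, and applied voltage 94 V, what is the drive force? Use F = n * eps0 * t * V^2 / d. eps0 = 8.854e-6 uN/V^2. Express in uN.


Step 1: Parameters: n=44, eps0=8.854e-6 uN/V^2, t=38 um, V=94 V, d=1 um
Step 2: V^2 = 8836
Step 3: F = 44 * 8.854e-6 * 38 * 8836 / 1
F = 130.807 uN


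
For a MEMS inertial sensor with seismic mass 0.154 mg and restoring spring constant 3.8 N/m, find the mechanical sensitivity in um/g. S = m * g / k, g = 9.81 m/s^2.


Step 1: Convert mass: m = 0.154 mg = 1.54e-07 kg
Step 2: S = m * g / k = 1.54e-07 * 9.81 / 3.8
Step 3: S = 3.98e-07 m/g
Step 4: Convert to um/g: S = 0.398 um/g


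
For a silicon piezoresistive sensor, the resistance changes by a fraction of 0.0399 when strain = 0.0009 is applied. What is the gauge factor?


Step 1: Identify values.
dR/R = 0.0399, strain = 0.0009
Step 2: GF = (dR/R) / strain = 0.0399 / 0.0009
GF = 44.3


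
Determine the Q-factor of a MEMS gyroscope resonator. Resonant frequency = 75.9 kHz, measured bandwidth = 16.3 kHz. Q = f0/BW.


Step 1: Q = f0 / bandwidth
Step 2: Q = 75.9 / 16.3
Q = 4.7


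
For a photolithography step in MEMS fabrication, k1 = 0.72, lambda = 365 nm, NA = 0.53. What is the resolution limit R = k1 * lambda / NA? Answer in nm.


Step 1: Identify values: k1 = 0.72, lambda = 365 nm, NA = 0.53
Step 2: R = k1 * lambda / NA
R = 0.72 * 365 / 0.53
R = 495.8 nm


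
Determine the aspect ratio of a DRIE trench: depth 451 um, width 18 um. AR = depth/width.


Step 1: AR = depth / width
Step 2: AR = 451 / 18
AR = 25.1


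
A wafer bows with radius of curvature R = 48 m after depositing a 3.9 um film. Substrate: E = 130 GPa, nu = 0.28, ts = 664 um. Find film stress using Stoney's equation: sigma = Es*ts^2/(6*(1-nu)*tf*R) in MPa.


Step 1: Compute numerator: Es * ts^2 = 130 * 664^2 = 57316480 (GPa*um^2)
Step 2: Compute denominator (R in um): 6*(1-nu)*tf*R = 6*0.72*3.9*48e6 = 808704000.0 (um^2)
Step 3: sigma (GPa) = 57316480 / 808704000.0 = 7.0874e-02 GPa
Step 4: Convert to MPa (x1000): sigma = 70.9 MPa


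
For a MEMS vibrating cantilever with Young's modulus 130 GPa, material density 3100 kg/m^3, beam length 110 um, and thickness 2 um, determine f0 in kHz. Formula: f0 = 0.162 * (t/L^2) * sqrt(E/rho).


Step 1: Convert units to SI.
t_SI = 2e-6 m, L_SI = 110e-6 m
Step 2: Calculate sqrt(E/rho).
sqrt(130e9 / 3100) = 6475.76 m/s
Step 3: Compute f0.
f0 = 0.162 * 2e-6 / (110e-6)^2 * 6475.76 = 173400.5 Hz = 173.4 kHz


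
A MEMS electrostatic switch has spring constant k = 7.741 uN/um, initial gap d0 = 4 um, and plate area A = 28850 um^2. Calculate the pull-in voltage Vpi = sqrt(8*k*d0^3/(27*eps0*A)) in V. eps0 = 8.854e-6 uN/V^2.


Step 1: Compute numerator: 8 * k * d0^3 = 8 * 7.741 * 4^3 = 3963.392
Step 2: Compute denominator: 27 * eps0 * A = 27 * 8.854e-6 * 28850 = 6.896823
Step 3: Vpi = sqrt(3963.392 / 6.896823)
Vpi = 23.97 V


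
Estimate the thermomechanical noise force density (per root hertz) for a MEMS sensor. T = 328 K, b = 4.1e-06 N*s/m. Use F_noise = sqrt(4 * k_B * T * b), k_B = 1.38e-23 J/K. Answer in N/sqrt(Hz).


Step 1: Compute 4 * k_B * T * b
= 4 * 1.38e-23 * 328 * 4.1e-06
= 7.4233e-26 N^2/Hz
Step 2: F_noise = sqrt(7.4233e-26)
F_noise = 2.72e-13 N/sqrt(Hz)


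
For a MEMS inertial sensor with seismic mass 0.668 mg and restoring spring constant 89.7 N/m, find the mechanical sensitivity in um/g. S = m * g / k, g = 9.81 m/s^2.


Step 1: Convert mass: m = 0.668 mg = 6.68e-07 kg
Step 2: S = m * g / k = 6.68e-07 * 9.81 / 89.7
Step 3: S = 7.31e-08 m/g
Step 4: Convert to um/g: S = 0.073 um/g


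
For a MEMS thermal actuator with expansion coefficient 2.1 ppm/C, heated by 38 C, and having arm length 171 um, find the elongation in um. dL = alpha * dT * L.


Step 1: Convert CTE: alpha = 2.1 ppm/C = 2.1e-6 /C
Step 2: dL = 2.1e-6 * 38 * 171
dL = 0.0136 um


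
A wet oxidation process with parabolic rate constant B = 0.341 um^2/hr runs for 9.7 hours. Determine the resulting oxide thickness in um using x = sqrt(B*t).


Step 1: Compute B*t = 0.341 * 9.7 = 3.3077
Step 2: x = sqrt(3.3077)
x = 1.819 um


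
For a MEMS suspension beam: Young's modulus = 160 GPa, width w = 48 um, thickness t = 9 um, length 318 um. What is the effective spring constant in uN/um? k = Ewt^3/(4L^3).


Step 1: Convert E to consistent units (1 GPa = 1000 uN/um^2).
E = 160 GPa = 160000 uN/um^2
Step 2: Compute t^3 = 9^3 = 729
Step 3: Compute L^3 = 318^3 = 32157432
Step 4: k = 160000 * 48 * 729 / (4 * 32157432)
k = 43.5259 uN/um


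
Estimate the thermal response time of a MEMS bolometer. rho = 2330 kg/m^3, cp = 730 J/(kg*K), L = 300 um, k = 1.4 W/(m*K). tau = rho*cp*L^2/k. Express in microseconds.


Step 1: Convert L to m: L = 300e-6 m
Step 2: L^2 = (300e-6)^2 = 9e-08 m^2
Step 3: tau = 2330 * 730 * 9e-08 / 1.4 = 1.0934357143e-01 s
Step 4: Convert to microseconds (multiply by 1e6).
tau = 109343.571 us


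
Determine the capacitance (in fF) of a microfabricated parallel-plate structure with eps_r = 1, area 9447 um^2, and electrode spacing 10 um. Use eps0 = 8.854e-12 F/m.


Step 1: Convert area to m^2: A = 9447e-12 m^2
Step 2: Convert gap to m: d = 10e-6 m
Step 3: C = eps0 * eps_r * A / d
C = 8.854e-12 * 1 * 9447e-12 / 10e-6
Step 4: Convert to fF (multiply by 1e15).
C = 8.36 fF


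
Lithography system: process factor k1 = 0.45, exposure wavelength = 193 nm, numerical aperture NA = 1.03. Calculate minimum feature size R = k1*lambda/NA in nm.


Step 1: Identify values: k1 = 0.45, lambda = 193 nm, NA = 1.03
Step 2: R = k1 * lambda / NA
R = 0.45 * 193 / 1.03
R = 84.3 nm


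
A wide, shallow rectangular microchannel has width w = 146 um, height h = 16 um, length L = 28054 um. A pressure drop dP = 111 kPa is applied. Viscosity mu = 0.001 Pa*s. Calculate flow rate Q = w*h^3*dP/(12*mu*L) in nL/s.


Step 1: Convert all dimensions to SI (meters).
w = 146e-6 m, h = 16e-6 m, L = 28054e-6 m, dP = 111e3 Pa
Step 2: Q = w * h^3 * dP / (12 * mu * L)
Q = 146e-6 * (16e-6)^3 * 111e3 / (12 * 0.001 * 28054e-6) = 1.9717858e-10 m^3/s
Step 3: Convert Q from m^3/s to nL/s (1 m^3 = 1e12 nL, so multiply by 1e12).
Q = 197.179 nL/s


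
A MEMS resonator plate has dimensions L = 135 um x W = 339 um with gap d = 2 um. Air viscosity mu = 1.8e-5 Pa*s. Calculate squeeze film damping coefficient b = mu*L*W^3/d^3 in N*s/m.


Step 1: Convert to SI.
L = 135e-6 m, W = 339e-6 m, d = 2e-6 m
Step 2: W^3 = (339e-6)^3 = 3.90e-11 m^3
Step 3: d^3 = (2e-6)^3 = 8.00e-18 m^3
Step 4: b = 1.8e-5 * 135e-6 * 3.90e-11 / 8.00e-18
b = 1.18e-02 N*s/m


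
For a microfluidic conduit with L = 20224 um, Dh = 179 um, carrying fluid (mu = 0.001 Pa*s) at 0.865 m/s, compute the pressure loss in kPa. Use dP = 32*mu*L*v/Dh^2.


Step 1: Convert to SI: L = 20224e-6 m, Dh = 179e-6 m
Step 2: dP = 32 * 0.001 * 20224e-6 * 0.865 / (179e-6)^2
Step 3: dP = 17471.37 Pa
Step 4: Convert to kPa: dP = 17.47 kPa


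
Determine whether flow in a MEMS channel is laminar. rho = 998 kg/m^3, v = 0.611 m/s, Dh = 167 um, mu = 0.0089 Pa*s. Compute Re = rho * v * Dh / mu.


Step 1: Convert Dh to meters: Dh = 167e-6 m
Step 2: Re = rho * v * Dh / mu
Re = 998 * 0.611 * 167e-6 / 0.0089
Re = 11.442
Since Re = 11.442 is below ~2300, the flow is laminar.


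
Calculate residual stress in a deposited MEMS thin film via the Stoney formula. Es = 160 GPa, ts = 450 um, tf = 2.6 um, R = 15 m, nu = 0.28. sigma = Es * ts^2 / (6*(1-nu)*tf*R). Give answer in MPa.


Step 1: Compute numerator: Es * ts^2 = 160 * 450^2 = 32400000 (GPa*um^2)
Step 2: Compute denominator (R in um): 6*(1-nu)*tf*R = 6*0.72*2.6*15e6 = 168480000.0 (um^2)
Step 3: sigma (GPa) = 32400000 / 168480000.0 = 1.92308e-01 GPa
Step 4: Convert to MPa (x1000): sigma = 192.3 MPa


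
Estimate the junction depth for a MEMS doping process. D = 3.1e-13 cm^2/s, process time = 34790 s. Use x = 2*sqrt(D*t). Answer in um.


Step 1: Compute D*t = 3.1e-13 * 34790 = 1.07849e-08 cm^2
Step 2: sqrt(D*t) = 1.0385e-04 cm
Step 3: x = 2 * 1.0385e-04 cm = 2.077e-04 cm
Step 4: Convert to um (1 cm = 1e4 um): x = 2.077 um


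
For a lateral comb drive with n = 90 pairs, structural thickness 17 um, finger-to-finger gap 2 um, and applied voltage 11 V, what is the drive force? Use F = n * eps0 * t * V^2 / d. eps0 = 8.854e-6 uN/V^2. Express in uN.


Step 1: Parameters: n=90, eps0=8.854e-6 uN/V^2, t=17 um, V=11 V, d=2 um
Step 2: V^2 = 121
Step 3: F = 90 * 8.854e-6 * 17 * 121 / 2
F = 0.82 uN


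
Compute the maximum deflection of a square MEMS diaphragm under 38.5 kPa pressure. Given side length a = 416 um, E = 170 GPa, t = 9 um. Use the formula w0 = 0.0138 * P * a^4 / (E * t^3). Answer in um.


Step 1: Convert pressure to compatible units (E is in GPa, so P in GPa).
P = 38.5 kPa = 38.5e-6 GPa
Step 2: Compute numerator: 0.0138 * P * a^4.
a^4 = 416^4 = 29948379136
numerator = 0.0138 * 38.5e-6 * 29948379136 = 1.59116e+04
Step 3: Compute denominator: E * t^3 = 170 * 9^3 = 123930
Step 4: w0 = numerator / denominator = 1.59116e+04 / 123930 = 0.1284 um


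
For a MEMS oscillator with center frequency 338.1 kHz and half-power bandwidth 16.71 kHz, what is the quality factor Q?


Step 1: Q = f0 / bandwidth
Step 2: Q = 338.1 / 16.71
Q = 20.2


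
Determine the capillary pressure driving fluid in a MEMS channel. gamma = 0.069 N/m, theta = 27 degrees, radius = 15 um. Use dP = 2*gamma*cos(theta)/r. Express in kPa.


Step 1: cos(27 deg) = 0.891
Step 2: Convert r to m: r = 15e-6 m
Step 3: dP = 2 * 0.069 * 0.891 / 15e-6 = 8197.2 Pa
Step 4: Convert Pa to kPa (divide by 1000).
dP = 8.2 kPa


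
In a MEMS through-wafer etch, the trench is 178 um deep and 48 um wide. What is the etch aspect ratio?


Step 1: AR = depth / width
Step 2: AR = 178 / 48
AR = 3.7


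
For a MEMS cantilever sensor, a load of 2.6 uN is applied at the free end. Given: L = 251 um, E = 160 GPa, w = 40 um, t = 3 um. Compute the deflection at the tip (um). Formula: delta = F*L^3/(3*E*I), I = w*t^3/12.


Step 1: Calculate the second moment of area.
I = w * t^3 / 12 = 40 * 3^3 / 12 = 90.0 um^4
Step 2: Convert E to consistent units (1 GPa = 1000 uN/um^2).
E = 160 GPa = 160000 uN/um^2
Step 3: Calculate tip deflection.
delta = F * L^3 / (3 * E * I)
delta = 2.6 * 251^3 / (3 * 160000 * 90.0)
delta = 0.9517 um


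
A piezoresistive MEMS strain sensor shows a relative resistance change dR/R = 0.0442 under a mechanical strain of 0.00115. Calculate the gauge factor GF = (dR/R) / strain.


Step 1: Identify values.
dR/R = 0.0442, strain = 0.00115
Step 2: GF = (dR/R) / strain = 0.0442 / 0.00115
GF = 38.4


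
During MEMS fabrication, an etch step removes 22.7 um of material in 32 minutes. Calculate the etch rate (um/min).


Step 1: Etch rate = depth / time
Step 2: rate = 22.7 / 32
rate = 0.709 um/min


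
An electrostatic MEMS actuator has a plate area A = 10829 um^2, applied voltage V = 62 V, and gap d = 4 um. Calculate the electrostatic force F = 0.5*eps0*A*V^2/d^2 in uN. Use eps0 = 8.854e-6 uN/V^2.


Step 1: Identify parameters.
eps0 = 8.854e-6 uN/V^2, A = 10829 um^2, V = 62 V, d = 4 um
Step 2: Compute V^2 = 62^2 = 3844
Step 3: Compute d^2 = 4^2 = 16
Step 4: F = 0.5 * 8.854e-6 * 10829 * 3844 / 16
F = 11.518 uN


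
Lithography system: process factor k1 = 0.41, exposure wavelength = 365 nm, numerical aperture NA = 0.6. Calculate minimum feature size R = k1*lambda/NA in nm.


Step 1: Identify values: k1 = 0.41, lambda = 365 nm, NA = 0.6
Step 2: R = k1 * lambda / NA
R = 0.41 * 365 / 0.6
R = 249.4 nm


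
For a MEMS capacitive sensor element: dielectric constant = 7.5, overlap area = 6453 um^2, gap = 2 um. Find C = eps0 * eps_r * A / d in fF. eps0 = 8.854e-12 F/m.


Step 1: Convert area to m^2: A = 6453e-12 m^2
Step 2: Convert gap to m: d = 2e-6 m
Step 3: C = eps0 * eps_r * A / d
C = 8.854e-12 * 7.5 * 6453e-12 / 2e-6
Step 4: Convert to fF (multiply by 1e15).
C = 214.26 fF


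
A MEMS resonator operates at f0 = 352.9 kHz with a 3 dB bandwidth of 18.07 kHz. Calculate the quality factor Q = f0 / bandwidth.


Step 1: Q = f0 / bandwidth
Step 2: Q = 352.9 / 18.07
Q = 19.5


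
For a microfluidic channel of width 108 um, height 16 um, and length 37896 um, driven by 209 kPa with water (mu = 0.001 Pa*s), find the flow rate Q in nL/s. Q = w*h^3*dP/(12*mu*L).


Step 1: Convert all dimensions to SI (meters).
w = 108e-6 m, h = 16e-6 m, L = 37896e-6 m, dP = 209e3 Pa
Step 2: Q = w * h^3 * dP / (12 * mu * L)
Q = 108e-6 * (16e-6)^3 * 209e3 / (12 * 0.001 * 37896e-6) = 2.0330842e-10 m^3/s
Step 3: Convert Q from m^3/s to nL/s (1 m^3 = 1e12 nL, so multiply by 1e12).
Q = 203.308 nL/s


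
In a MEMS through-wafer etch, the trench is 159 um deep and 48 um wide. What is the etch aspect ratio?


Step 1: AR = depth / width
Step 2: AR = 159 / 48
AR = 3.3


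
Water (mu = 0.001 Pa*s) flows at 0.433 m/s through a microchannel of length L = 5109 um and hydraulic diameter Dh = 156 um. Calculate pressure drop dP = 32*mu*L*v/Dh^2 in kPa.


Step 1: Convert to SI: L = 5109e-6 m, Dh = 156e-6 m
Step 2: dP = 32 * 0.001 * 5109e-6 * 0.433 / (156e-6)^2
Step 3: dP = 2908.87 Pa
Step 4: Convert to kPa: dP = 2.91 kPa


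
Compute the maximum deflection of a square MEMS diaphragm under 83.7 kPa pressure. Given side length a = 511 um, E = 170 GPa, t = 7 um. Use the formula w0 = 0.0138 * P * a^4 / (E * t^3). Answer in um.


Step 1: Convert pressure to compatible units (E is in GPa, so P in GPa).
P = 83.7 kPa = 83.7e-6 GPa
Step 2: Compute numerator: 0.0138 * P * a^4.
a^4 = 511^4 = 68184176641
numerator = 0.0138 * 83.7e-6 * 68184176641 = 7.875682e+04
Step 3: Compute denominator: E * t^3 = 170 * 7^3 = 58310
Step 4: w0 = numerator / denominator = 7.875682e+04 / 58310 = 1.3507 um


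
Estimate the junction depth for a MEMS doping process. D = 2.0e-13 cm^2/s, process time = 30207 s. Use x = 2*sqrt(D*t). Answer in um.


Step 1: Compute D*t = 2.0e-13 * 30207 = 6.0414e-09 cm^2
Step 2: sqrt(D*t) = 7.77264e-05 cm
Step 3: x = 2 * 7.77264e-05 cm = 1.554528e-04 cm
Step 4: Convert to um (1 cm = 1e4 um): x = 1.555 um


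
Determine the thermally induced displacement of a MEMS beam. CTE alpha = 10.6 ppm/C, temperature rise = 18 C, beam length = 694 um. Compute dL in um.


Step 1: Convert CTE: alpha = 10.6 ppm/C = 10.6e-6 /C
Step 2: dL = 10.6e-6 * 18 * 694
dL = 0.1324 um


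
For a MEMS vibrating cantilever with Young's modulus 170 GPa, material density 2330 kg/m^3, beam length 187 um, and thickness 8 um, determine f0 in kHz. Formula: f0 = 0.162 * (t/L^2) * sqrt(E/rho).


Step 1: Convert units to SI.
t_SI = 8e-6 m, L_SI = 187e-6 m
Step 2: Calculate sqrt(E/rho).
sqrt(170e9 / 2330) = 8541.74 m/s
Step 3: Compute f0.
f0 = 0.162 * 8e-6 / (187e-6)^2 * 8541.74 = 316568.8 Hz = 316.57 kHz


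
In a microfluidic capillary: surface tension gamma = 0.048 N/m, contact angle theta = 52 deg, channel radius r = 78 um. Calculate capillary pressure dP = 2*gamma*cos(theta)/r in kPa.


Step 1: cos(52 deg) = 0.6157
Step 2: Convert r to m: r = 78e-6 m
Step 3: dP = 2 * 0.048 * 0.6157 / 78e-6 = 757.8 Pa
Step 4: Convert Pa to kPa (divide by 1000).
dP = 0.76 kPa


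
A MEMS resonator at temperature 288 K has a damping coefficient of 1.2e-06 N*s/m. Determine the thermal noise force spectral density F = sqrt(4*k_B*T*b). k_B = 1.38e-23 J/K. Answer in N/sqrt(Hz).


Step 1: Compute 4 * k_B * T * b
= 4 * 1.38e-23 * 288 * 1.2e-06
= 1.9077e-26 N^2/Hz
Step 2: F_noise = sqrt(1.9077e-26)
F_noise = 1.38e-13 N/sqrt(Hz)


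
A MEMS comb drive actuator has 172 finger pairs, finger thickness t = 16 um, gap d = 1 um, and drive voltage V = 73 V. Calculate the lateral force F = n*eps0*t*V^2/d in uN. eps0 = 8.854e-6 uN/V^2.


Step 1: Parameters: n=172, eps0=8.854e-6 uN/V^2, t=16 um, V=73 V, d=1 um
Step 2: V^2 = 5329
Step 3: F = 172 * 8.854e-6 * 16 * 5329 / 1
F = 129.848 uN


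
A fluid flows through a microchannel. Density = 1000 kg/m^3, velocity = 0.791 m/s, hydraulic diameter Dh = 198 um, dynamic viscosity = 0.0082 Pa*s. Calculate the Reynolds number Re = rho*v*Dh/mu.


Step 1: Convert Dh to meters: Dh = 198e-6 m
Step 2: Re = rho * v * Dh / mu
Re = 1000 * 0.791 * 198e-6 / 0.0082
Re = 19.1


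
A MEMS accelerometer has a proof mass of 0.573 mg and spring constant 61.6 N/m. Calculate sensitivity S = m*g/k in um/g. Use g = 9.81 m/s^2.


Step 1: Convert mass: m = 0.573 mg = 5.73e-07 kg
Step 2: S = m * g / k = 5.73e-07 * 9.81 / 61.6
Step 3: S = 9.13e-08 m/g
Step 4: Convert to um/g: S = 0.091 um/g


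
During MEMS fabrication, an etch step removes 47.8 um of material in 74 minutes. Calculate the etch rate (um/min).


Step 1: Etch rate = depth / time
Step 2: rate = 47.8 / 74
rate = 0.646 um/min


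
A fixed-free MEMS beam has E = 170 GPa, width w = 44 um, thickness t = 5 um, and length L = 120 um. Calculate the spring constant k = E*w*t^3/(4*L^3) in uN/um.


Step 1: Convert E to consistent units (1 GPa = 1000 uN/um^2).
E = 170 GPa = 170000 uN/um^2
Step 2: Compute t^3 = 5^3 = 125
Step 3: Compute L^3 = 120^3 = 1728000
Step 4: k = 170000 * 44 * 125 / (4 * 1728000)
k = 135.272 uN/um


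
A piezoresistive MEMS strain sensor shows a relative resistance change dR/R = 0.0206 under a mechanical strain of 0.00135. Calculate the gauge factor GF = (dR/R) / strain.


Step 1: Identify values.
dR/R = 0.0206, strain = 0.00135
Step 2: GF = (dR/R) / strain = 0.0206 / 0.00135
GF = 15.3


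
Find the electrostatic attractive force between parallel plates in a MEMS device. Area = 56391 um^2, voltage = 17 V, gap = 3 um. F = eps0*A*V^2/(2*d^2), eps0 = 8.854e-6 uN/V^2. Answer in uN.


Step 1: Identify parameters.
eps0 = 8.854e-6 uN/V^2, A = 56391 um^2, V = 17 V, d = 3 um
Step 2: Compute V^2 = 17^2 = 289
Step 3: Compute d^2 = 3^2 = 9
Step 4: F = 0.5 * 8.854e-6 * 56391 * 289 / 9
F = 8.016 uN


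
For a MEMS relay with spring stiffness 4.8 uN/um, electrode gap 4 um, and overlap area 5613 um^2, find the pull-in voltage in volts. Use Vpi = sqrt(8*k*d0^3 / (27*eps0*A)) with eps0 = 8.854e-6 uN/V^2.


Step 1: Compute numerator: 8 * k * d0^3 = 8 * 4.8 * 4^3 = 2457.6
Step 2: Compute denominator: 27 * eps0 * A = 27 * 8.854e-6 * 5613 = 1.341833
Step 3: Vpi = sqrt(2457.6 / 1.341833)
Vpi = 42.8 V


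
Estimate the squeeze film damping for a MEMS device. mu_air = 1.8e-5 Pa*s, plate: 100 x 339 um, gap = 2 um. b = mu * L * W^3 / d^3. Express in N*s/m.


Step 1: Convert to SI.
L = 100e-6 m, W = 339e-6 m, d = 2e-6 m
Step 2: W^3 = (339e-6)^3 = 3.90e-11 m^3
Step 3: d^3 = (2e-6)^3 = 8.00e-18 m^3
Step 4: b = 1.8e-5 * 100e-6 * 3.90e-11 / 8.00e-18
b = 8.77e-03 N*s/m


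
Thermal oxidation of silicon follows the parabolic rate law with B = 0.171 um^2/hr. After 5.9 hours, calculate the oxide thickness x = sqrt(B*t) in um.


Step 1: Compute B*t = 0.171 * 5.9 = 1.0089
Step 2: x = sqrt(1.0089)
x = 1.004 um


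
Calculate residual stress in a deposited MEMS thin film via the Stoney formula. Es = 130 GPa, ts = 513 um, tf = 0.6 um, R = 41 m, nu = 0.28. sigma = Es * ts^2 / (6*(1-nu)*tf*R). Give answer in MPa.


Step 1: Compute numerator: Es * ts^2 = 130 * 513^2 = 34211970 (GPa*um^2)
Step 2: Compute denominator (R in um): 6*(1-nu)*tf*R = 6*0.72*0.6*41e6 = 106272000.0 (um^2)
Step 3: sigma (GPa) = 34211970 / 106272000.0 = 3.21928e-01 GPa
Step 4: Convert to MPa (x1000): sigma = 321.9 MPa


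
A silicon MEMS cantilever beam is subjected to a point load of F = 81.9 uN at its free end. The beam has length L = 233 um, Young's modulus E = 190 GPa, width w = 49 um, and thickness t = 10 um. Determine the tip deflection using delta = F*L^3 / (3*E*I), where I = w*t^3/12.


Step 1: Calculate the second moment of area.
I = w * t^3 / 12 = 49 * 10^3 / 12 = 4083.3333 um^4
Step 2: Convert E to consistent units (1 GPa = 1000 uN/um^2).
E = 190 GPa = 190000 uN/um^2
Step 3: Calculate tip deflection.
delta = F * L^3 / (3 * E * I)
delta = 81.9 * 233^3 / (3 * 190000 * 4083.3333)
delta = 0.4451 um


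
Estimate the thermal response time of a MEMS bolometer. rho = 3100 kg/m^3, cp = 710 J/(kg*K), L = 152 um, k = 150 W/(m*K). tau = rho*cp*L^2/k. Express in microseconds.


Step 1: Convert L to m: L = 152e-6 m
Step 2: L^2 = (152e-6)^2 = 2.3104e-08 m^2
Step 3: tau = 3100 * 710 * 2.3104e-08 / 150 = 3.3901269e-04 s
Step 4: Convert to microseconds (multiply by 1e6).
tau = 339.013 us


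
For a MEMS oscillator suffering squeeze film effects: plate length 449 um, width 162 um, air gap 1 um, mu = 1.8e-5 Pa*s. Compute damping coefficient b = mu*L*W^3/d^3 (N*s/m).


Step 1: Convert to SI.
L = 449e-6 m, W = 162e-6 m, d = 1e-6 m
Step 2: W^3 = (162e-6)^3 = 4.25e-12 m^3
Step 3: d^3 = (1e-6)^3 = 1.00e-18 m^3
Step 4: b = 1.8e-5 * 449e-6 * 4.25e-12 / 1.00e-18
b = 3.44e-02 N*s/m


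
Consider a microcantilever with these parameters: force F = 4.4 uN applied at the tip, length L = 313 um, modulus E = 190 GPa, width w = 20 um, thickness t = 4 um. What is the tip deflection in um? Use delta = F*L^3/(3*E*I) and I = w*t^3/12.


Step 1: Calculate the second moment of area.
I = w * t^3 / 12 = 20 * 4^3 / 12 = 106.6667 um^4
Step 2: Convert E to consistent units (1 GPa = 1000 uN/um^2).
E = 190 GPa = 190000 uN/um^2
Step 3: Calculate tip deflection.
delta = F * L^3 / (3 * E * I)
delta = 4.4 * 313^3 / (3 * 190000 * 106.6667)
delta = 2.2191 um


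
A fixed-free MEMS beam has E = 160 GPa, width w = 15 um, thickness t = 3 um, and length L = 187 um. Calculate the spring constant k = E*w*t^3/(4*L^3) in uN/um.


Step 1: Convert E to consistent units (1 GPa = 1000 uN/um^2).
E = 160 GPa = 160000 uN/um^2
Step 2: Compute t^3 = 3^3 = 27
Step 3: Compute L^3 = 187^3 = 6539203
Step 4: k = 160000 * 15 * 27 / (4 * 6539203)
k = 2.4774 uN/um


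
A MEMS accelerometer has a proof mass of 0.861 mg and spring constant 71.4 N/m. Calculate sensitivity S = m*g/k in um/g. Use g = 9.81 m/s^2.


Step 1: Convert mass: m = 0.861 mg = 8.61e-07 kg
Step 2: S = m * g / k = 8.61e-07 * 9.81 / 71.4
Step 3: S = 1.18e-07 m/g
Step 4: Convert to um/g: S = 0.118 um/g


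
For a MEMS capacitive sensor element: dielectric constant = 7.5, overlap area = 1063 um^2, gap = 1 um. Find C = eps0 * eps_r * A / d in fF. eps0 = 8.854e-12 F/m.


Step 1: Convert area to m^2: A = 1063e-12 m^2
Step 2: Convert gap to m: d = 1e-6 m
Step 3: C = eps0 * eps_r * A / d
C = 8.854e-12 * 7.5 * 1063e-12 / 1e-6
Step 4: Convert to fF (multiply by 1e15).
C = 70.59 fF


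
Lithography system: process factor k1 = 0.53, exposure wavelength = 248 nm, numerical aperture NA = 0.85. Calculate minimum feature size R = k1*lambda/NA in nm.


Step 1: Identify values: k1 = 0.53, lambda = 248 nm, NA = 0.85
Step 2: R = k1 * lambda / NA
R = 0.53 * 248 / 0.85
R = 154.6 nm


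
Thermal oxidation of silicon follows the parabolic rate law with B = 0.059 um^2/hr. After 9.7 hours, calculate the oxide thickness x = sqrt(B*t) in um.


Step 1: Compute B*t = 0.059 * 9.7 = 0.5723
Step 2: x = sqrt(0.5723)
x = 0.757 um


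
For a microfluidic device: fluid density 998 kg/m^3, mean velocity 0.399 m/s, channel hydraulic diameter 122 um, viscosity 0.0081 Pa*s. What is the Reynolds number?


Step 1: Convert Dh to meters: Dh = 122e-6 m
Step 2: Re = rho * v * Dh / mu
Re = 998 * 0.399 * 122e-6 / 0.0081
Re = 5.998


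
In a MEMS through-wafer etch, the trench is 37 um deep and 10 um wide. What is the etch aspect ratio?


Step 1: AR = depth / width
Step 2: AR = 37 / 10
AR = 3.7


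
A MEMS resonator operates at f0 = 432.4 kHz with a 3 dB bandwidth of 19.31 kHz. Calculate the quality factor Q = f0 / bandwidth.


Step 1: Q = f0 / bandwidth
Step 2: Q = 432.4 / 19.31
Q = 22.4


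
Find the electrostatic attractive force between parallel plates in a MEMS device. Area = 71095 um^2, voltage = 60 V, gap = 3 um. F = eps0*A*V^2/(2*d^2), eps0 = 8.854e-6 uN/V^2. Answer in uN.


Step 1: Identify parameters.
eps0 = 8.854e-6 uN/V^2, A = 71095 um^2, V = 60 V, d = 3 um
Step 2: Compute V^2 = 60^2 = 3600
Step 3: Compute d^2 = 3^2 = 9
Step 4: F = 0.5 * 8.854e-6 * 71095 * 3600 / 9
F = 125.895 uN


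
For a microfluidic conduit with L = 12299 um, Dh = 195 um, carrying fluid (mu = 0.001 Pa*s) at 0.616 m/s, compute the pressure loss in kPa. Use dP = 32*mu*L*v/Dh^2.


Step 1: Convert to SI: L = 12299e-6 m, Dh = 195e-6 m
Step 2: dP = 32 * 0.001 * 12299e-6 * 0.616 / (195e-6)^2
Step 3: dP = 6375.75 Pa
Step 4: Convert to kPa: dP = 6.38 kPa


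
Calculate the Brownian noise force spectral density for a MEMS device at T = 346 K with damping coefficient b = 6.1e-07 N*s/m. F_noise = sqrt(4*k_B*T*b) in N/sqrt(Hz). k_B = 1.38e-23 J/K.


Step 1: Compute 4 * k_B * T * b
= 4 * 1.38e-23 * 346 * 6.1e-07
= 1.1651e-26 N^2/Hz
Step 2: F_noise = sqrt(1.1651e-26)
F_noise = 1.08e-13 N/sqrt(Hz)


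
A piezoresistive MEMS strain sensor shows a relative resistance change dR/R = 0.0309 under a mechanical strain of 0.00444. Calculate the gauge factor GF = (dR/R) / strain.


Step 1: Identify values.
dR/R = 0.0309, strain = 0.00444
Step 2: GF = (dR/R) / strain = 0.0309 / 0.00444
GF = 7.0


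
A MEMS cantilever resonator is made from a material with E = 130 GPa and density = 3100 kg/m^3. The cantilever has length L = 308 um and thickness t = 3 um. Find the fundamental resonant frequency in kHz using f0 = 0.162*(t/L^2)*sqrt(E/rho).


Step 1: Convert units to SI.
t_SI = 3e-6 m, L_SI = 308e-6 m
Step 2: Calculate sqrt(E/rho).
sqrt(130e9 / 3100) = 6475.76 m/s
Step 3: Compute f0.
f0 = 0.162 * 3e-6 / (308e-6)^2 * 6475.76 = 33176.1 Hz = 33.18 kHz


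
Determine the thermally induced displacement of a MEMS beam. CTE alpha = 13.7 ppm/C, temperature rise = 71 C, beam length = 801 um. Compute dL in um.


Step 1: Convert CTE: alpha = 13.7 ppm/C = 13.7e-6 /C
Step 2: dL = 13.7e-6 * 71 * 801
dL = 0.7791 um


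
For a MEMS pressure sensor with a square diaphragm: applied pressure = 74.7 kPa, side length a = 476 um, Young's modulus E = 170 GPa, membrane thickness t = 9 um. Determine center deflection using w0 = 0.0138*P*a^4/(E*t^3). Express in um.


Step 1: Convert pressure to compatible units (E is in GPa, so P in GPa).
P = 74.7 kPa = 74.7e-6 GPa
Step 2: Compute numerator: 0.0138 * P * a^4.
a^4 = 476^4 = 51336683776
numerator = 0.0138 * 74.7e-6 * 51336683776 = 5.2921e+04
Step 3: Compute denominator: E * t^3 = 170 * 9^3 = 123930
Step 4: w0 = numerator / denominator = 5.2921e+04 / 123930 = 0.427 um


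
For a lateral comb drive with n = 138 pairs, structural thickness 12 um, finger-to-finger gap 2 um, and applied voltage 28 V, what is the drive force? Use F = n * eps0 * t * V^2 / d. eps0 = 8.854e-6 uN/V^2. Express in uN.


Step 1: Parameters: n=138, eps0=8.854e-6 uN/V^2, t=12 um, V=28 V, d=2 um
Step 2: V^2 = 784
Step 3: F = 138 * 8.854e-6 * 12 * 784 / 2
F = 5.748 uN


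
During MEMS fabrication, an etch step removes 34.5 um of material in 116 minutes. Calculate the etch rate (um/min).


Step 1: Etch rate = depth / time
Step 2: rate = 34.5 / 116
rate = 0.297 um/min


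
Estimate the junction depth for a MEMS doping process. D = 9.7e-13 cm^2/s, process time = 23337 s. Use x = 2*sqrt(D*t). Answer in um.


Step 1: Compute D*t = 9.7e-13 * 23337 = 2.263689e-08 cm^2
Step 2: sqrt(D*t) = 1.50456e-04 cm
Step 3: x = 2 * 1.50456e-04 cm = 3.00912e-04 cm
Step 4: Convert to um (1 cm = 1e4 um): x = 3.009 um


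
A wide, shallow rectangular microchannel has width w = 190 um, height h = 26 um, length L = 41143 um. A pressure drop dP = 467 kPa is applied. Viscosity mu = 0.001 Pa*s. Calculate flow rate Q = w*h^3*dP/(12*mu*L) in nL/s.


Step 1: Convert all dimensions to SI (meters).
w = 190e-6 m, h = 26e-6 m, L = 41143e-6 m, dP = 467e3 Pa
Step 2: Q = w * h^3 * dP / (12 * mu * L)
Q = 190e-6 * (26e-6)^3 * 467e3 / (12 * 0.001 * 41143e-6) = 3.15873595e-09 m^3/s
Step 3: Convert Q from m^3/s to nL/s (1 m^3 = 1e12 nL, so multiply by 1e12).
Q = 3158.736 nL/s


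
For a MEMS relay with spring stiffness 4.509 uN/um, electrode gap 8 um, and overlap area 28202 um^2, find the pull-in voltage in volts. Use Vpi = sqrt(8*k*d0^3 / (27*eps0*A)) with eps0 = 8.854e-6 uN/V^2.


Step 1: Compute numerator: 8 * k * d0^3 = 8 * 4.509 * 8^3 = 18468.864
Step 2: Compute denominator: 27 * eps0 * A = 27 * 8.854e-6 * 28202 = 6.741914
Step 3: Vpi = sqrt(18468.864 / 6.741914)
Vpi = 52.34 V


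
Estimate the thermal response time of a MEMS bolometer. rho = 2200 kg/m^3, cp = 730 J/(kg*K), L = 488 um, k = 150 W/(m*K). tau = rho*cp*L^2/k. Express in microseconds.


Step 1: Convert L to m: L = 488e-6 m
Step 2: L^2 = (488e-6)^2 = 2.38144e-07 m^2
Step 3: tau = 2200 * 730 * 2.38144e-07 / 150 = 2.54972843e-03 s
Step 4: Convert to microseconds (multiply by 1e6).
tau = 2549.728 us


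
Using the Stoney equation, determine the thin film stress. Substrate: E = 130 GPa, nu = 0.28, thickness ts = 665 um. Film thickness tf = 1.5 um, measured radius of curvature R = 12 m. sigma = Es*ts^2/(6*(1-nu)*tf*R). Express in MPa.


Step 1: Compute numerator: Es * ts^2 = 130 * 665^2 = 57489250 (GPa*um^2)
Step 2: Compute denominator (R in um): 6*(1-nu)*tf*R = 6*0.72*1.5*12e6 = 77760000.0 (um^2)
Step 3: sigma (GPa) = 57489250 / 77760000.0 = 7.39316e-01 GPa
Step 4: Convert to MPa (x1000): sigma = 739.3 MPa


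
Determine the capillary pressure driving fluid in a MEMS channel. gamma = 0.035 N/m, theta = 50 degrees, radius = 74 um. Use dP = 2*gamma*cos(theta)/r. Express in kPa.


Step 1: cos(50 deg) = 0.6428
Step 2: Convert r to m: r = 74e-6 m
Step 3: dP = 2 * 0.035 * 0.6428 / 74e-6 = 608.1 Pa
Step 4: Convert Pa to kPa (divide by 1000).
dP = 0.61 kPa


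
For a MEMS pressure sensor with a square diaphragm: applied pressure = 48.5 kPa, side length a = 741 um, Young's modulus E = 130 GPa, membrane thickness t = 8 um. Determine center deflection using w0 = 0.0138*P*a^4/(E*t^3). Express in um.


Step 1: Convert pressure to compatible units (E is in GPa, so P in GPa).
P = 48.5 kPa = 48.5e-6 GPa
Step 2: Compute numerator: 0.0138 * P * a^4.
a^4 = 741^4 = 301489944561
numerator = 0.0138 * 48.5e-6 * 301489944561 = 2.017872e+05
Step 3: Compute denominator: E * t^3 = 130 * 8^3 = 66560
Step 4: w0 = numerator / denominator = 2.017872e+05 / 66560 = 3.0317 um


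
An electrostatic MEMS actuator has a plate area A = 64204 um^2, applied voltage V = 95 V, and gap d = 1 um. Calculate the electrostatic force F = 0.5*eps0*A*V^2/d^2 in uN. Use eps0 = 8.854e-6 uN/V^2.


Step 1: Identify parameters.
eps0 = 8.854e-6 uN/V^2, A = 64204 um^2, V = 95 V, d = 1 um
Step 2: Compute V^2 = 95^2 = 9025
Step 3: Compute d^2 = 1^2 = 1
Step 4: F = 0.5 * 8.854e-6 * 64204 * 9025 / 1
F = 2565.186 uN


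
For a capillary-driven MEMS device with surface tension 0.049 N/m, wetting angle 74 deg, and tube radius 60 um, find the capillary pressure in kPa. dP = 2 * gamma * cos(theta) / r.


Step 1: cos(74 deg) = 0.2756
Step 2: Convert r to m: r = 60e-6 m
Step 3: dP = 2 * 0.049 * 0.2756 / 60e-6 = 450.1 Pa
Step 4: Convert Pa to kPa (divide by 1000).
dP = 0.45 kPa


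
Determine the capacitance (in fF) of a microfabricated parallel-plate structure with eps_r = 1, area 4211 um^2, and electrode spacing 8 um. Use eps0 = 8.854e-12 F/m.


Step 1: Convert area to m^2: A = 4211e-12 m^2
Step 2: Convert gap to m: d = 8e-6 m
Step 3: C = eps0 * eps_r * A / d
C = 8.854e-12 * 1 * 4211e-12 / 8e-6
Step 4: Convert to fF (multiply by 1e15).
C = 4.66 fF


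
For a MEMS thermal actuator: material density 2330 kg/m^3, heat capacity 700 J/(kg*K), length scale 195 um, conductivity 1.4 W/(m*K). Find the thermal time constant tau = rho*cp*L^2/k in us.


Step 1: Convert L to m: L = 195e-6 m
Step 2: L^2 = (195e-6)^2 = 3.8025e-08 m^2
Step 3: tau = 2330 * 700 * 3.8025e-08 / 1.4 = 4.4299125e-02 s
Step 4: Convert to microseconds (multiply by 1e6).
tau = 44299.125 us


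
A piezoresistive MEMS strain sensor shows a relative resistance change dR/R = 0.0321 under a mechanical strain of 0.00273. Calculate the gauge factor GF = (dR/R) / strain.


Step 1: Identify values.
dR/R = 0.0321, strain = 0.00273
Step 2: GF = (dR/R) / strain = 0.0321 / 0.00273
GF = 11.8


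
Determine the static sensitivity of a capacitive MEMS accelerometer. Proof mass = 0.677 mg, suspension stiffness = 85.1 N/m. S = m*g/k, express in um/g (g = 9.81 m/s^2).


Step 1: Convert mass: m = 0.677 mg = 6.77e-07 kg
Step 2: S = m * g / k = 6.77e-07 * 9.81 / 85.1
Step 3: S = 7.80e-08 m/g
Step 4: Convert to um/g: S = 0.078 um/g


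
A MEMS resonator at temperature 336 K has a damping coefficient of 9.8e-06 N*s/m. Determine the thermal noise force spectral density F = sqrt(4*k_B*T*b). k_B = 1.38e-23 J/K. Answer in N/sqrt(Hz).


Step 1: Compute 4 * k_B * T * b
= 4 * 1.38e-23 * 336 * 9.8e-06
= 1.8176e-25 N^2/Hz
Step 2: F_noise = sqrt(1.8176e-25)
F_noise = 4.26e-13 N/sqrt(Hz)


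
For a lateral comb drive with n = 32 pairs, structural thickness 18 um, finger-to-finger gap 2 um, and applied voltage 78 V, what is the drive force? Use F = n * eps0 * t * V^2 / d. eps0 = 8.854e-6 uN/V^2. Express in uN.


Step 1: Parameters: n=32, eps0=8.854e-6 uN/V^2, t=18 um, V=78 V, d=2 um
Step 2: V^2 = 6084
Step 3: F = 32 * 8.854e-6 * 18 * 6084 / 2
F = 15.514 uN


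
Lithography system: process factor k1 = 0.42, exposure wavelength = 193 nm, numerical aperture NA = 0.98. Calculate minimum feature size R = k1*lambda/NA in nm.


Step 1: Identify values: k1 = 0.42, lambda = 193 nm, NA = 0.98
Step 2: R = k1 * lambda / NA
R = 0.42 * 193 / 0.98
R = 82.7 nm


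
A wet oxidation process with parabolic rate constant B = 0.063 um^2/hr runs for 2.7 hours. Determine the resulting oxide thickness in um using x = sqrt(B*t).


Step 1: Compute B*t = 0.063 * 2.7 = 0.1701
Step 2: x = sqrt(0.1701)
x = 0.412 um


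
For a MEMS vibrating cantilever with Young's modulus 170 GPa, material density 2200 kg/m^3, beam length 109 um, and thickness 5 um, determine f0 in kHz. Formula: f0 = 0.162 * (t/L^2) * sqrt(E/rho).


Step 1: Convert units to SI.
t_SI = 5e-6 m, L_SI = 109e-6 m
Step 2: Calculate sqrt(E/rho).
sqrt(170e9 / 2200) = 8790.49 m/s
Step 3: Compute f0.
f0 = 0.162 * 5e-6 / (109e-6)^2 * 8790.49 = 599301.1 Hz = 599.3 kHz


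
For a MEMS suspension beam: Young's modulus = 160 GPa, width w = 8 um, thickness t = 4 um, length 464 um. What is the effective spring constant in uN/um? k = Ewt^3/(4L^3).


Step 1: Convert E to consistent units (1 GPa = 1000 uN/um^2).
E = 160 GPa = 160000 uN/um^2
Step 2: Compute t^3 = 4^3 = 64
Step 3: Compute L^3 = 464^3 = 99897344
Step 4: k = 160000 * 8 * 64 / (4 * 99897344)
k = 0.205 uN/um


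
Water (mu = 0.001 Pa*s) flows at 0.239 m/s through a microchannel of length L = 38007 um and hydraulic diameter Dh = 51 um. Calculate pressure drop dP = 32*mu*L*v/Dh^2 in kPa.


Step 1: Convert to SI: L = 38007e-6 m, Dh = 51e-6 m
Step 2: dP = 32 * 0.001 * 38007e-6 * 0.239 / (51e-6)^2
Step 3: dP = 111756.07 Pa
Step 4: Convert to kPa: dP = 111.76 kPa


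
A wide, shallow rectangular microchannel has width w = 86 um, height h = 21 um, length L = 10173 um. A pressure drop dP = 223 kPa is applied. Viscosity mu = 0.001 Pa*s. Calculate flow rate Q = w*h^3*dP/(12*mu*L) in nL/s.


Step 1: Convert all dimensions to SI (meters).
w = 86e-6 m, h = 21e-6 m, L = 10173e-6 m, dP = 223e3 Pa
Step 2: Q = w * h^3 * dP / (12 * mu * L)
Q = 86e-6 * (21e-6)^3 * 223e3 / (12 * 0.001 * 10173e-6) = 1.45489251e-09 m^3/s
Step 3: Convert Q from m^3/s to nL/s (1 m^3 = 1e12 nL, so multiply by 1e12).
Q = 1454.893 nL/s


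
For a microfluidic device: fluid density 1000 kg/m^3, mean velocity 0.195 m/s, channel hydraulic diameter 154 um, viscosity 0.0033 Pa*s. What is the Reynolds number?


Step 1: Convert Dh to meters: Dh = 154e-6 m
Step 2: Re = rho * v * Dh / mu
Re = 1000 * 0.195 * 154e-6 / 0.0033
Re = 9.1


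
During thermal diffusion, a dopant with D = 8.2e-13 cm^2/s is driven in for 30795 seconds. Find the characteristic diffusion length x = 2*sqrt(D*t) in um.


Step 1: Compute D*t = 8.2e-13 * 30795 = 2.52519e-08 cm^2
Step 2: sqrt(D*t) = 1.58908e-04 cm
Step 3: x = 2 * 1.58908e-04 cm = 3.17816e-04 cm
Step 4: Convert to um (1 cm = 1e4 um): x = 3.178 um


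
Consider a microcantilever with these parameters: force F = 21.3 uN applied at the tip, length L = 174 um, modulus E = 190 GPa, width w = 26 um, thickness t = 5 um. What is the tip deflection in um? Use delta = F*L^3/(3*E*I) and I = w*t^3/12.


Step 1: Calculate the second moment of area.
I = w * t^3 / 12 = 26 * 5^3 / 12 = 270.8333 um^4
Step 2: Convert E to consistent units (1 GPa = 1000 uN/um^2).
E = 190 GPa = 190000 uN/um^2
Step 3: Calculate tip deflection.
delta = F * L^3 / (3 * E * I)
delta = 21.3 * 174^3 / (3 * 190000 * 270.8333)
delta = 0.7269 um


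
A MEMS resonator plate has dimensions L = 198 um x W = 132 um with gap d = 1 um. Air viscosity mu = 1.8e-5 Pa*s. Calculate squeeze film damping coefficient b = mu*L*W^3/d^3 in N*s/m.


Step 1: Convert to SI.
L = 198e-6 m, W = 132e-6 m, d = 1e-6 m
Step 2: W^3 = (132e-6)^3 = 2.30e-12 m^3
Step 3: d^3 = (1e-6)^3 = 1.00e-18 m^3
Step 4: b = 1.8e-5 * 198e-6 * 2.30e-12 / 1.00e-18
b = 8.20e-03 N*s/m


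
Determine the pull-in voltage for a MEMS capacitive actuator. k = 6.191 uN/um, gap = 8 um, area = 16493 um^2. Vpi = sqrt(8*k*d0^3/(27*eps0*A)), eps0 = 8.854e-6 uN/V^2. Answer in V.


Step 1: Compute numerator: 8 * k * d0^3 = 8 * 6.191 * 8^3 = 25358.336
Step 2: Compute denominator: 27 * eps0 * A = 27 * 8.854e-6 * 16493 = 3.942784
Step 3: Vpi = sqrt(25358.336 / 3.942784)
Vpi = 80.2 V
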